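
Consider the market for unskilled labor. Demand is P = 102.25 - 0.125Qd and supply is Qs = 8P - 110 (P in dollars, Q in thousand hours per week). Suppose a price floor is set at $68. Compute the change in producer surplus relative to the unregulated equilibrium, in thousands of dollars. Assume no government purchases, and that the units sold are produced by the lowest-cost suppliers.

2340

Rearranging demand gives Qd = 818 - 8P. In a free market, 818 - 8P = 8P - 110 gives the equilibrium P* = 58, Q* = 354.
Since 68 > 58, the floor is binding.
At P = 68: Qd = 818 - 8·68 = 274 and Qs = 8·68 - 110 = 434.
Producer surplus without the control is ½ · (58 - 13.75) · 354 = 7832.25.
With the floor, 274 units are sold at 68. The supply price at Q = 274 is 48, so PS = ½ · [(68 - 13.75) + (68 - 48)] · 274 = 10172.25.
Change in producer surplus = 10172.25 - 7832.25 = 2340.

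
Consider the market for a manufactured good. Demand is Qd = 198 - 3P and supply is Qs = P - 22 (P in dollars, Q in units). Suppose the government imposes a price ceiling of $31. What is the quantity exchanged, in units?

9

In a free market, 198 - 3P = P - 22 gives the equilibrium P* = 55, Q* = 33.
Because the ceiling (31) lies below the market-clearing price, it is binding.
At P = 31: Qd = 198 - 3·31 = 105 and Qs = 31 - 22 = 9.
The quantity actually transacted is the short side, supply: 9.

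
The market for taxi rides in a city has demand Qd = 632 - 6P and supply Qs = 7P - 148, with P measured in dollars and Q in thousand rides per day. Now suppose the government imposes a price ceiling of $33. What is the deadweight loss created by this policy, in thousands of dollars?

Equilibrium: 632 - 6P = 7P - 148, so 780 = 13P and P* = 60, Q* = 272.
The ceiling of 33 is below the equilibrium price 60, so it binds.
At P = 33: Qd = 632 - 6·33 = 434 and Qs = 7·33 - 148 = 83.
Quantity traded falls to 83. At Q = 83 the demand price is (632 - 83)/6 = 91.5 and the supply price is (148 + 83)/7 = 33.
Deadweight loss = ½ · (91.5 - 33) · (272 - 83) = ½ · 58.5 · 189 = 5528.25.

5528.25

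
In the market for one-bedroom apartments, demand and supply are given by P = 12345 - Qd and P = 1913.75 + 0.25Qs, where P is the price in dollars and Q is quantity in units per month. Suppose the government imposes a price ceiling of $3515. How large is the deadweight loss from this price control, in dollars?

2352250

Rearranging demand gives Qd = 12345 - P; rearranging supply gives Qs = 4P - 7655. Setting quantity demanded equal to quantity supplied, 12345 - P = 4P - 7655, gives P* = 4000 and Q* = 8345.
Since 3515 < 4000, the ceiling is binding.
At P = 3515: Qd = 12345 - 3515 = 8830 and Qs = 4·3515 - 7655 = 6405.
Quantity traded falls to 6405. At Q = 6405 the demand price is 12345 - 6405 = 5940 and the supply price is (7655 + 6405)/4 = 3515.
Deadweight loss = ½ · (5940 - 3515) · (8345 - 6405) = ½ · 2425 · 1940 = 2352250.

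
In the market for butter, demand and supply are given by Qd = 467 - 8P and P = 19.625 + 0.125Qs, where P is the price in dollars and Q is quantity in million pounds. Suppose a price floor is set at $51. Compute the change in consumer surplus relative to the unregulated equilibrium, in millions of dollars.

Rearranging supply gives Qs = 8P - 157. Without the control the market clears where 467 - 8P = 8P - 157, i.e. P* = 39 and Q* = 155.
Because the floor (51) lies above the market-clearing price, it is binding.
At P = 51: Qd = 467 - 8·51 = 59 and Qs = 8·51 - 157 = 251.
Consumer surplus without the control is ½ · (58.375 - 39) · 155 = 1501.5625.
With the floor, consumers buy 59 units at 51, so CS = ½ · (58.375 - 51) · 59 = 217.5625.
Change in consumer surplus = 217.5625 - 1501.5625 = -1284.

-1284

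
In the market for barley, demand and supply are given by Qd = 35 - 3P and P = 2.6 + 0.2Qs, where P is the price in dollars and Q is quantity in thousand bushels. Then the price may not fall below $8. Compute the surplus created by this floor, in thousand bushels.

16

Rearranging supply gives Qs = 5P - 13. Without the control the market clears where 35 - 3P = 5P - 13, i.e. P* = 6 and Q* = 17.
Because the floor (8) lies above the market-clearing price, it is binding.
At P = 8: Qd = 35 - 3·8 = 11 and Qs = 5·8 - 13 = 27.
Surplus = Qs - Qd = 27 - 11 = 16.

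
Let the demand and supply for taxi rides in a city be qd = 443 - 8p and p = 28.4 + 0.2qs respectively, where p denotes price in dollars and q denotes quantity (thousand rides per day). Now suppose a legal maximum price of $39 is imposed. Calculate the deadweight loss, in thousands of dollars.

Rearranging supply gives qs = 5p - 142. Without the control the market clears where 443 - 8p = 5p - 142, i.e. p* = 45 and q* = 83.
The ceiling of 39 is below the equilibrium price 45, so it binds.
At p = 39: qd = 443 - 8·39 = 131 and qs = 5·39 - 142 = 53.
Quantity traded falls to 53. At q = 53 the demand price is (443 - 53)/8 = 48.75 and the supply price is (142 + 53)/5 = 39.
Deadweight loss = ½ · (48.75 - 39) · (83 - 53) = ½ · 9.75 · 30 = 146.25.

146.25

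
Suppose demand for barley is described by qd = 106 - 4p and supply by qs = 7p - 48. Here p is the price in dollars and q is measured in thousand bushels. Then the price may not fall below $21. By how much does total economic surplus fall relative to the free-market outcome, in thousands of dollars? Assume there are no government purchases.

Setting quantity demanded equal to quantity supplied, 106 - 4p = 7p - 48, gives p* = 14 and q* = 50.
The floor of 21 is above the equilibrium price 14, so it binds.
At p = 21: qd = 106 - 4·21 = 22 and qs = 7·21 - 48 = 99.
Quantity traded falls to 22. At q = 22 the demand price is (106 - 22)/4 = 21 and the supply price is (48 + 22)/7 = 10.
Deadweight loss = ½ · (21 - 10) · (50 - 22) = ½ · 11 · 28 = 154.

154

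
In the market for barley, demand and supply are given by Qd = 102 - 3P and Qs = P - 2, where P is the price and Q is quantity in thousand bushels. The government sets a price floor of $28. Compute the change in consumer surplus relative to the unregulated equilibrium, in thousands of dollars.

-42

Setting quantity demanded equal to quantity supplied, 102 - 3P = P - 2, gives P* = 26 and Q* = 24.
The floor of 28 is above the equilibrium price 26, so it binds.
At P = 28: Qd = 102 - 3·28 = 18 and Qs = 28 - 2 = 26.
Consumer surplus without the control is ½ · (34 - 26) · 24 = 96.
With the floor, consumers buy 18 units at 28, so CS = ½ · (34 - 28) · 18 = 54.
Change in consumer surplus = 54 - 96 = -42.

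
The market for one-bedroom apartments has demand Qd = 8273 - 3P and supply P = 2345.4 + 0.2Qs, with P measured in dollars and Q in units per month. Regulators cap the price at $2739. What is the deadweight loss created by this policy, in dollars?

0

Rearranging supply gives Qs = 5P - 11727. In a free market, 8273 - 3P = 5P - 11727 gives the equilibrium P* = 2500, Q* = 773.
The ceiling of 2739 is above the equilibrium price 2500, so it is not binding; the market clears at P* = 2500, Q* = 773.
Since the control does not bind, no trades are prevented and deadweight loss is zero.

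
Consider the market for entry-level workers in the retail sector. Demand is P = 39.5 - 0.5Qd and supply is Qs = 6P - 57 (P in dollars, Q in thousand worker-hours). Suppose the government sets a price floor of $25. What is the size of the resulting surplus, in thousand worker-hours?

Rearranging demand gives Qd = 79 - 2P. In a free market, 79 - 2P = 6P - 57 gives the equilibrium P* = 17, Q* = 45.
The floor of 25 is above the equilibrium price 17, so it binds.
At P = 25: Qd = 79 - 2·25 = 29 and Qs = 6·25 - 57 = 93.
Surplus = Qs - Qd = 93 - 29 = 64.

64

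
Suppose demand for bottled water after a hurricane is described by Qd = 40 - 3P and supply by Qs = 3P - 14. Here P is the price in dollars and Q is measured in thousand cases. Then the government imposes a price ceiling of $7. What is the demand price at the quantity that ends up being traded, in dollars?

11

Equilibrium: 40 - 3P = 3P - 14, so 54 = 6P and P* = 9, Q* = 13.
The ceiling of 7 is below the equilibrium price 9, so it binds.
At P = 7: Qd = 40 - 3·7 = 19 and Qs = 3·7 - 14 = 7.
Only 7 units reach the market. On the demand curve, the marginal buyer's willingness to pay at Q = 7 is (40 - 7)/3 = 11.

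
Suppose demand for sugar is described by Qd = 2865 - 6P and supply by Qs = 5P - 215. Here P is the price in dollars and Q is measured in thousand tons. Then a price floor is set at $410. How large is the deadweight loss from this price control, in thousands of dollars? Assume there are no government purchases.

111540

Without the control the market clears where 2865 - 6P = 5P - 215, i.e. P* = 280 and Q* = 1185.
The floor of 410 is above the equilibrium price 280, so it binds.
At P = 410: Qd = 2865 - 6·410 = 405 and Qs = 5·410 - 215 = 1835.
Quantity traded falls to 405. At Q = 405 the demand price is (2865 - 405)/6 = 410 and the supply price is (215 + 405)/5 = 124.
Deadweight loss = ½ · (410 - 124) · (1185 - 405) = ½ · 286 · 780 = 111540.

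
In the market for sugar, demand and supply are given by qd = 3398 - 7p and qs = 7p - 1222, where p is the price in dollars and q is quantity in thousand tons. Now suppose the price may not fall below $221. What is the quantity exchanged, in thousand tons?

1088

Setting quantity demanded equal to quantity supplied, 3398 - 7p = 7p - 1222, gives p* = 330 and q* = 1088.
The floor of 221 is below the equilibrium price 330, so it is not binding; the market clears at p* = 330, q* = 1088.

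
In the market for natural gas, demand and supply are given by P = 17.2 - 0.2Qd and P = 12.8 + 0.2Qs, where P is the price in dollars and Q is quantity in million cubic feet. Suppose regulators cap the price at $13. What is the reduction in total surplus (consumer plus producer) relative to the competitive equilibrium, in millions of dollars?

20

Rearranging demand gives Qd = 86 - 5P; rearranging supply gives Qs = 5P - 64. In a free market, 86 - 5P = 5P - 64 gives the equilibrium P* = 15, Q* = 11.
Because the ceiling (13) lies below the market-clearing price, it is binding.
At P = 13: Qd = 86 - 5·13 = 21 and Qs = 5·13 - 64 = 1.
Quantity traded falls to 1. At Q = 1 the demand price is (86 - 1)/5 = 17 and the supply price is (64 + 1)/5 = 13.
Deadweight loss = ½ · (17 - 13) · (11 - 1) = ½ · 4 · 10 = 20.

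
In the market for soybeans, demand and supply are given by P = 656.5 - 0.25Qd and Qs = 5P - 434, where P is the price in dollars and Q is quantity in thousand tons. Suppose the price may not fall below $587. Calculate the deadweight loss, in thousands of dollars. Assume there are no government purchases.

Rearranging demand gives Qd = 2626 - 4P. Equilibrium: 2626 - 4P = 5P - 434, so 3060 = 9P and P* = 340, Q* = 1266.
Since 587 > 340, the floor is binding.
At P = 587: Qd = 2626 - 4·587 = 278 and Qs = 5·587 - 434 = 2501.
Quantity traded falls to 278. At Q = 278 the demand price is (2626 - 278)/4 = 587 and the supply price is (434 + 278)/5 = 142.4.
Deadweight loss = ½ · (587 - 142.4) · (1266 - 278) = ½ · 444.6 · 988 = 219632.4.

219632.4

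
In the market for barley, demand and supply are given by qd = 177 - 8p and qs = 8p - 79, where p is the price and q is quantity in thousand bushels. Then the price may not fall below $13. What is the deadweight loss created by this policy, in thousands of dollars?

0

In a free market, 177 - 8p = 8p - 79 gives the equilibrium p* = 16, q* = 49.
The floor of 13 is below the equilibrium price 16, so it is not binding; the market clears at p* = 16, q* = 49.
Since the control does not bind, no trades are prevented and deadweight loss is zero.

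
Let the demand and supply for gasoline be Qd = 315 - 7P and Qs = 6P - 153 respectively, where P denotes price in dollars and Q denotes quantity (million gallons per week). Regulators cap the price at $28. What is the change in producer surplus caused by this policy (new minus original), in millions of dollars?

-312

Without the control the market clears where 315 - 7P = 6P - 153, i.e. P* = 36 and Q* = 63.
The ceiling of 28 is below the equilibrium price 36, so it binds.
At P = 28: Qd = 315 - 7·28 = 119 and Qs = 6·28 - 153 = 15.
Producer surplus without the control is ½ · (36 - 25.5) · 63 = 330.75.
With the ceiling, producers sell 15 units at 28, so PS = ½ · (28 - 25.5) · 15 = 18.75.
Change in producer surplus = 18.75 - 330.75 = -312.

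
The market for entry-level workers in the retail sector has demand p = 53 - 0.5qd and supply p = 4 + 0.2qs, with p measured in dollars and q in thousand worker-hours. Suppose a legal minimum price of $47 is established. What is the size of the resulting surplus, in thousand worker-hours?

203

Rearranging demand gives qd = 106 - 2p; rearranging supply gives qs = 5p - 20. Setting quantity demanded equal to quantity supplied, 106 - 2p = 5p - 20, gives p* = 18 and q* = 70.
The floor of 47 is above the equilibrium price 18, so it binds.
At p = 47: qd = 106 - 2·47 = 12 and qs = 5·47 - 20 = 215.
Surplus = qs - qd = 215 - 12 = 203.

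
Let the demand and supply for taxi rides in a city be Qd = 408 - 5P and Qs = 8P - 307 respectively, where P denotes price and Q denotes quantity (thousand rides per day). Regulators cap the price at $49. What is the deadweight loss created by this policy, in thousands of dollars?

Equilibrium: 408 - 5P = 8P - 307, so 715 = 13P and P* = 55, Q* = 133.
The ceiling of 49 is below the equilibrium price 55, so it binds.
At P = 49: Qd = 408 - 5·49 = 163 and Qs = 8·49 - 307 = 85.
Quantity traded falls to 85. At Q = 85 the demand price is (408 - 85)/5 = 64.6 and the supply price is (307 + 85)/8 = 49.
Deadweight loss = ½ · (64.6 - 49) · (133 - 85) = ½ · 15.6 · 48 = 374.4.

374.4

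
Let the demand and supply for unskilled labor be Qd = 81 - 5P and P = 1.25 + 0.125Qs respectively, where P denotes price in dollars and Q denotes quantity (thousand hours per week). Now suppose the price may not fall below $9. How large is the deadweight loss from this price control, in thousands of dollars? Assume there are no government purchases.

Rearranging supply gives Qs = 8P - 10. Without the control the market clears where 81 - 5P = 8P - 10, i.e. P* = 7 and Q* = 46.
Since 9 > 7, the floor is binding.
At P = 9: Qd = 81 - 5·9 = 36 and Qs = 8·9 - 10 = 62.
Quantity traded falls to 36. At Q = 36 the demand price is (81 - 36)/5 = 9 and the supply price is (10 + 36)/8 = 5.75.
Deadweight loss = ½ · (9 - 5.75) · (46 - 36) = ½ · 3.25 · 10 = 16.25.

16.25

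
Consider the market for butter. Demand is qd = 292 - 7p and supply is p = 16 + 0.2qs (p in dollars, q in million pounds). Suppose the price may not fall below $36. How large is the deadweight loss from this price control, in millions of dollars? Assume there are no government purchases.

Rearranging supply gives qs = 5p - 80. Without the control the market clears where 292 - 7p = 5p - 80, i.e. p* = 31 and q* = 75.
Since 36 > 31, the floor is binding.
At p = 36: qd = 292 - 7·36 = 40 and qs = 5·36 - 80 = 100.
Quantity traded falls to 40. At q = 40 the demand price is (292 - 40)/7 = 36 and the supply price is (80 + 40)/5 = 24.
Deadweight loss = ½ · (36 - 24) · (75 - 40) = ½ · 12 · 35 = 210.

210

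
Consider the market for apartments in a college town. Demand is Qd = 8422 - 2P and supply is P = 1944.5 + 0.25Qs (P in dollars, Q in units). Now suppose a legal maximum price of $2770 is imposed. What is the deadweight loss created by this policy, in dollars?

0

Rearranging supply gives Qs = 4P - 7778. Without the control the market clears where 8422 - 2P = 4P - 7778, i.e. P* = 2700 and Q* = 3022.
The ceiling of 2770 is above the equilibrium price 2700, so it is not binding; the market clears at P* = 2700, Q* = 3022.
Since the control does not bind, no trades are prevented and deadweight loss is zero.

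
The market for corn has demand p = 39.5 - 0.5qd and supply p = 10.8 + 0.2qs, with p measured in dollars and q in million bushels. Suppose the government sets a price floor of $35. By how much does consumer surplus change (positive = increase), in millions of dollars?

Rearranging demand gives qd = 79 - 2p; rearranging supply gives qs = 5p - 54. In a free market, 79 - 2p = 5p - 54 gives the equilibrium p* = 19, q* = 41.
Because the floor (35) lies above the market-clearing price, it is binding.
At p = 35: qd = 79 - 2·35 = 9 and qs = 5·35 - 54 = 121.
Consumer surplus without the control is ½ · (39.5 - 19) · 41 = 420.25.
With the floor, consumers buy 9 units at 35, so CS = ½ · (39.5 - 35) · 9 = 20.25.
Change in consumer surplus = 20.25 - 420.25 = -400.

-400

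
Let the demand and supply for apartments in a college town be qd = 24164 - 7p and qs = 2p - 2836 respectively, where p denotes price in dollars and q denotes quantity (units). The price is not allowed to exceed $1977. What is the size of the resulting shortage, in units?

Equilibrium: 24164 - 7p = 2p - 2836, so 27000 = 9p and p* = 3000, q* = 3164.
The ceiling of 1977 is below the equilibrium price 3000, so it binds.
At p = 1977: qd = 24164 - 7·1977 = 10325 and qs = 2·1977 - 2836 = 1118.
Shortage = qd - qs = 10325 - 1118 = 9207.

9207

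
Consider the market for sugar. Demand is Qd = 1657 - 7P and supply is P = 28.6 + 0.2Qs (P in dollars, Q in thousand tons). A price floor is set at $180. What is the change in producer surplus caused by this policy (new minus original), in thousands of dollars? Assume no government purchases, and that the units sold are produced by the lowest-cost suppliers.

7500

Rearranging supply gives Qs = 5P - 143. Without the control the market clears where 1657 - 7P = 5P - 143, i.e. P* = 150 and Q* = 607.
Because the floor (180) lies above the market-clearing price, it is binding.
At P = 180: Qd = 1657 - 7·180 = 397 and Qs = 5·180 - 143 = 757.
Producer surplus without the control is ½ · (150 - 28.6) · 607 = 36844.9.
With the floor, 397 units are sold at 180. The supply price at Q = 397 is 108, so PS = ½ · [(180 - 28.6) + (180 - 108)] · 397 = 44344.9.
Change in producer surplus = 44344.9 - 36844.9 = 7500.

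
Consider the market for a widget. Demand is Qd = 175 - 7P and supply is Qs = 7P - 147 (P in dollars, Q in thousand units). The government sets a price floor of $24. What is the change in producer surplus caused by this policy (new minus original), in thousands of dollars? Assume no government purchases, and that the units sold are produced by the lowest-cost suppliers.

3.5

In a free market, 175 - 7P = 7P - 147 gives the equilibrium P* = 23, Q* = 14.
Since 24 > 23, the floor is binding.
At P = 24: Qd = 175 - 7·24 = 7 and Qs = 7·24 - 147 = 21.
Producer surplus without the control is ½ · (23 - 21) · 14 = 14.
With the floor, 7 units are sold at 24. The supply price at Q = 7 is 22, so PS = ½ · [(24 - 21) + (24 - 22)] · 7 = 17.5.
Change in producer surplus = 17.5 - 14 = 3.5.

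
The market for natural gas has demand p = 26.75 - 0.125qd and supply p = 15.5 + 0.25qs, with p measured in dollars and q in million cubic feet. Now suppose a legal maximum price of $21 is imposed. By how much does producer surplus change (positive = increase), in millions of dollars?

-52

Rearranging demand gives qd = 214 - 8p; rearranging supply gives qs = 4p - 62. Setting quantity demanded equal to quantity supplied, 214 - 8p = 4p - 62, gives p* = 23 and q* = 30.
The ceiling of 21 is below the equilibrium price 23, so it binds.
At p = 21: qd = 214 - 8·21 = 46 and qs = 4·21 - 62 = 22.
Producer surplus without the control is ½ · (23 - 15.5) · 30 = 112.5.
With the ceiling, producers sell 22 units at 21, so PS = ½ · (21 - 15.5) · 22 = 60.5.
Change in producer surplus = 60.5 - 112.5 = -52.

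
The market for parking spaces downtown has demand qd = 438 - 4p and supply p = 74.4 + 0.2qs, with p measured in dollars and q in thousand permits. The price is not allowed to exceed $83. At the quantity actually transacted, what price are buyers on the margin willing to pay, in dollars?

Rearranging supply gives qs = 5p - 372. In a free market, 438 - 4p = 5p - 372 gives the equilibrium p* = 90, q* = 78.
Since 83 < 90, the ceiling is binding.
At p = 83: qd = 438 - 4·83 = 106 and qs = 5·83 - 372 = 43.
Only 43 units reach the market. On the demand curve, the marginal buyer's willingness to pay at q = 43 is (438 - 43)/4 = 98.75.

98.75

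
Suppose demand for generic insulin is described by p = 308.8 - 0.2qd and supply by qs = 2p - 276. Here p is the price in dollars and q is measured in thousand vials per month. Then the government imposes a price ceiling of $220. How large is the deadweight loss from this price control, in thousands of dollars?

Rearranging demand gives qd = 1544 - 5p. Equilibrium: 1544 - 5p = 2p - 276, so 1820 = 7p and p* = 260, q* = 244.
The ceiling of 220 is below the equilibrium price 260, so it binds.
At p = 220: qd = 1544 - 5·220 = 444 and qs = 2·220 - 276 = 164.
Quantity traded falls to 164. At q = 164 the demand price is (1544 - 164)/5 = 276 and the supply price is (276 + 164)/2 = 220.
Deadweight loss = ½ · (276 - 220) · (244 - 164) = ½ · 56 · 80 = 2240.

2240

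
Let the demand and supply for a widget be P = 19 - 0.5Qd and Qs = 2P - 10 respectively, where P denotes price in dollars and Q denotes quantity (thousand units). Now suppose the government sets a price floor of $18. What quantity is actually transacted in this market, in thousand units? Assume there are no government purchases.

2

Rearranging demand gives Qd = 38 - 2P. In a free market, 38 - 2P = 2P - 10 gives the equilibrium P* = 12, Q* = 14.
The floor of 18 is above the equilibrium price 12, so it binds.
At P = 18: Qd = 38 - 2·18 = 2 and Qs = 2·18 - 10 = 26.
The quantity actually transacted is the short side, demand: 2.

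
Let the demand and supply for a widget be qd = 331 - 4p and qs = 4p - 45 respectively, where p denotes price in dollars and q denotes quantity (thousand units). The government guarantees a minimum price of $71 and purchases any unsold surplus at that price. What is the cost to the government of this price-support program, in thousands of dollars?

Equilibrium: 331 - 4p = 4p - 45, so 376 = 8p and p* = 47, q* = 143.
Since 71 > 47, the floor is binding.
At p = 71: qd = 331 - 4·71 = 47 and qs = 4·71 - 45 = 239.
Surplus = qs - qd = 192.
Government expenditure = surplus × support price = 192 × 71 = 13632.

13632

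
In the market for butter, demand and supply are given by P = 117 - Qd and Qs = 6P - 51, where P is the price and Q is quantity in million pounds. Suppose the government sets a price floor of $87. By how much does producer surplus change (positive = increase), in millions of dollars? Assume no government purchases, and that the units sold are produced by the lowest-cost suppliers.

Rearranging demand gives Qd = 117 - P. Without the control the market clears where 117 - P = 6P - 51, i.e. P* = 24 and Q* = 93.
Since 87 > 24, the floor is binding.
At P = 87: Qd = 117 - 87 = 30 and Qs = 6·87 - 51 = 471.
Producer surplus without the control is ½ · (24 - 8.5) · 93 = 720.75.
With the floor, 30 units are sold at 87. The supply price at Q = 30 is 13.5, so PS = ½ · [(87 - 8.5) + (87 - 13.5)] · 30 = 2280.
Change in producer surplus = 2280 - 720.75 = 1559.25.

1559.25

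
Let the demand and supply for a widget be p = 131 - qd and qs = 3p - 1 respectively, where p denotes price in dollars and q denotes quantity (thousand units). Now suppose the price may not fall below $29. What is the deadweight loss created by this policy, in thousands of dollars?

Rearranging demand gives qd = 131 - p. Setting quantity demanded equal to quantity supplied, 131 - p = 3p - 1, gives p* = 33 and q* = 98.
Since 29 is below p* = 33, the floor does not bind and the free-market outcome prevails.
Since the control does not bind, no trades are prevented and deadweight loss is zero.

0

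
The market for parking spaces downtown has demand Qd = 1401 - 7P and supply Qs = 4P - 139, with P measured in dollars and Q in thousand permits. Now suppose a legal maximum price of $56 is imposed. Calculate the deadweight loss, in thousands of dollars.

Equilibrium: 1401 - 7P = 4P - 139, so 1540 = 11P and P* = 140, Q* = 421.
Since 56 < 140, the ceiling is binding.
At P = 56: Qd = 1401 - 7·56 = 1009 and Qs = 4·56 - 139 = 85.
Quantity traded falls to 85. At Q = 85 the demand price is (1401 - 85)/7 = 188 and the supply price is (139 + 85)/4 = 56.
Deadweight loss = ½ · (188 - 56) · (421 - 85) = ½ · 132 · 336 = 22176.

22176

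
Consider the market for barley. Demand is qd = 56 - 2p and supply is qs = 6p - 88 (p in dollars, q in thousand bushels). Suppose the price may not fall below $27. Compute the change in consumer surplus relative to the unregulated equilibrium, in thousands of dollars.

In a free market, 56 - 2p = 6p - 88 gives the equilibrium p* = 18, q* = 20.
Because the floor (27) lies above the market-clearing price, it is binding.
At p = 27: qd = 56 - 2·27 = 2 and qs = 6·27 - 88 = 74.
Consumer surplus without the control is ½ · (28 - 18) · 20 = 100.
With the floor, consumers buy 2 units at 27, so CS = ½ · (28 - 27) · 2 = 1.
Change in consumer surplus = 1 - 100 = -99.

-99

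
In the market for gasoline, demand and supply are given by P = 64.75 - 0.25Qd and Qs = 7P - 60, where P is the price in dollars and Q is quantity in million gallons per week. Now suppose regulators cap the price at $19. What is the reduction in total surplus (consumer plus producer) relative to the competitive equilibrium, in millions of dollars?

962.5

Rearranging demand gives Qd = 259 - 4P. Setting quantity demanded equal to quantity supplied, 259 - 4P = 7P - 60, gives P* = 29 and Q* = 143.
The ceiling of 19 is below the equilibrium price 29, so it binds.
At P = 19: Qd = 259 - 4·19 = 183 and Qs = 7·19 - 60 = 73.
Quantity traded falls to 73. At Q = 73 the demand price is (259 - 73)/4 = 46.5 and the supply price is (60 + 73)/7 = 19.
Deadweight loss = ½ · (46.5 - 19) · (143 - 73) = ½ · 27.5 · 70 = 962.5.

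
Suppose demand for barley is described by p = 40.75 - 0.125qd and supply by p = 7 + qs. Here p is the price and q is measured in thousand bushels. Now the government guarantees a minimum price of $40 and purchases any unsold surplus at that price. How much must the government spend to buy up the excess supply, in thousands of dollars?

1080

Rearranging demand gives qd = 326 - 8p; rearranging supply gives qs = p - 7. Setting quantity demanded equal to quantity supplied, 326 - 8p = p - 7, gives p* = 37 and q* = 30.
The floor of 40 is above the equilibrium price 37, so it binds.
At p = 40: qd = 326 - 8·40 = 6 and qs = 40 - 7 = 33.
Surplus = qs - qd = 27.
Government expenditure = surplus × support price = 27 × 40 = 1080.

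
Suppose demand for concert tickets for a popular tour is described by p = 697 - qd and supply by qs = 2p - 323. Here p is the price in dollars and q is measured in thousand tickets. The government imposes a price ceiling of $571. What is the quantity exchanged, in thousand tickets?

357

Rearranging demand gives qd = 697 - p. In a free market, 697 - p = 2p - 323 gives the equilibrium p* = 340, q* = 357.
The ceiling of 571 is above the equilibrium price 340, so it is not binding; the market clears at p* = 340, q* = 357.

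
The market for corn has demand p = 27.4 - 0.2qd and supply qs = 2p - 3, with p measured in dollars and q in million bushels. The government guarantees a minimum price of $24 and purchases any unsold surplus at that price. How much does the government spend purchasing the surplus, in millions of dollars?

672

Rearranging demand gives qd = 137 - 5p. Without the control the market clears where 137 - 5p = 2p - 3, i.e. p* = 20 and q* = 37.
Because the floor (24) lies above the market-clearing price, it is binding.
At p = 24: qd = 137 - 5·24 = 17 and qs = 2·24 - 3 = 45.
Surplus = qs - qd = 28.
Government expenditure = surplus × support price = 28 × 24 = 672.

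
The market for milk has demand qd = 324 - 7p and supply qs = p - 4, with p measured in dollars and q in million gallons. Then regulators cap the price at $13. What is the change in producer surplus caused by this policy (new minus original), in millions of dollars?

-644

Equilibrium: 324 - 7p = p - 4, so 328 = 8p and p* = 41, q* = 37.
Since 13 < 41, the ceiling is binding.
At p = 13: qd = 324 - 7·13 = 233 and qs = 13 - 4 = 9.
Producer surplus without the control is ½ · (41 - 4) · 37 = 684.5.
With the ceiling, producers sell 9 units at 13, so PS = ½ · (13 - 4) · 9 = 40.5.
Change in producer surplus = 40.5 - 684.5 = -644.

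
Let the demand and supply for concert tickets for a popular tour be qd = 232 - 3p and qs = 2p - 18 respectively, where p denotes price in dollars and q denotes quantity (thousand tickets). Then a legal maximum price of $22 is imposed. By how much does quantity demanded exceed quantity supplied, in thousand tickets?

140

Setting quantity demanded equal to quantity supplied, 232 - 3p = 2p - 18, gives p* = 50 and q* = 82.
The ceiling of 22 is below the equilibrium price 50, so it binds.
At p = 22: qd = 232 - 3·22 = 166 and qs = 2·22 - 18 = 26.
Shortage = qd - qs = 166 - 26 = 140.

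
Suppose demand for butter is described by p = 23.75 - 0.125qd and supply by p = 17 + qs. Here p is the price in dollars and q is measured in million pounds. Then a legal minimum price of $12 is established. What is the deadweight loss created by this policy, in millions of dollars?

0

Rearranging demand gives qd = 190 - 8p; rearranging supply gives qs = p - 17. Equilibrium: 190 - 8p = p - 17, so 207 = 9p and p* = 23, q* = 6.
The floor of 12 is below the equilibrium price 23, so it is not binding; the market clears at p* = 23, q* = 6.
Since the control does not bind, no trades are prevented and deadweight loss is zero.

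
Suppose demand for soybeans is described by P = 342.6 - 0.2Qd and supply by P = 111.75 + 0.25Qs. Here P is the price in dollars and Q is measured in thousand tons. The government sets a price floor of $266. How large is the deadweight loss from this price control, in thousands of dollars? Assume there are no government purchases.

3802.5

Rearranging demand gives Qd = 1713 - 5P; rearranging supply gives Qs = 4P - 447. Equilibrium: 1713 - 5P = 4P - 447, so 2160 = 9P and P* = 240, Q* = 513.
The floor of 266 is above the equilibrium price 240, so it binds.
At P = 266: Qd = 1713 - 5·266 = 383 and Qs = 4·266 - 447 = 617.
Quantity traded falls to 383. At Q = 383 the demand price is (1713 - 383)/5 = 266 and the supply price is (447 + 383)/4 = 207.5.
Deadweight loss = ½ · (266 - 207.5) · (513 - 383) = ½ · 58.5 · 130 = 3802.5.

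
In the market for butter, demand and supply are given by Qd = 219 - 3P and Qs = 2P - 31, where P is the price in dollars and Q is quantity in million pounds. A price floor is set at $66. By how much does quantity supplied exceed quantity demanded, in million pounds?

Setting quantity demanded equal to quantity supplied, 219 - 3P = 2P - 31, gives P* = 50 and Q* = 69.
The floor of 66 is above the equilibrium price 50, so it binds.
At P = 66: Qd = 219 - 3·66 = 21 and Qs = 2·66 - 31 = 101.
Surplus = Qs - Qd = 101 - 21 = 80.

80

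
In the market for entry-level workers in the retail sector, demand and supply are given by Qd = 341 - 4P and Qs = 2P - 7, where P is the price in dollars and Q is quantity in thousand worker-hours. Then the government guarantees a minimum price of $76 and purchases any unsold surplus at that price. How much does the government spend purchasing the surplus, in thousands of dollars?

8208

Setting quantity demanded equal to quantity supplied, 341 - 4P = 2P - 7, gives P* = 58 and Q* = 109.
The floor of 76 is above the equilibrium price 58, so it binds.
At P = 76: Qd = 341 - 4·76 = 37 and Qs = 2·76 - 7 = 145.
Surplus = Qs - Qd = 108.
Government expenditure = surplus × support price = 108 × 76 = 8208.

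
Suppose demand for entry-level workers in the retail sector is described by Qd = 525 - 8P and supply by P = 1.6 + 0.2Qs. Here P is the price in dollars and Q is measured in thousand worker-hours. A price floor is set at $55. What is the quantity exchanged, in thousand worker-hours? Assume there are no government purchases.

85

Rearranging supply gives Qs = 5P - 8. Equilibrium: 525 - 8P = 5P - 8, so 533 = 13P and P* = 41, Q* = 197.
Because the floor (55) lies above the market-clearing price, it is binding.
At P = 55: Qd = 525 - 8·55 = 85 and Qs = 5·55 - 8 = 267.
The quantity actually transacted is the short side, demand: 85.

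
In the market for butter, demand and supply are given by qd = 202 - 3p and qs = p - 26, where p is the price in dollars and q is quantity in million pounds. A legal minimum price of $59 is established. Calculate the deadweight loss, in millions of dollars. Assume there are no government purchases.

Without the control the market clears where 202 - 3p = p - 26, i.e. p* = 57 and q* = 31.
The floor of 59 is above the equilibrium price 57, so it binds.
At p = 59: qd = 202 - 3·59 = 25 and qs = 59 - 26 = 33.
Quantity traded falls to 25. At q = 25 the demand price is (202 - 25)/3 = 59 and the supply price is 26 + 25 = 51.
Deadweight loss = ½ · (59 - 51) · (31 - 25) = ½ · 8 · 6 = 24.

24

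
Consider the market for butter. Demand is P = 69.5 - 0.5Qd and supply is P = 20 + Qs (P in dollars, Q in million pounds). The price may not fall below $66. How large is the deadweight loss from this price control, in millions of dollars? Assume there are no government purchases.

507

Rearranging demand gives Qd = 139 - 2P; rearranging supply gives Qs = P - 20. Without the control the market clears where 139 - 2P = P - 20, i.e. P* = 53 and Q* = 33.
Since 66 > 53, the floor is binding.
At P = 66: Qd = 139 - 2·66 = 7 and Qs = 66 - 20 = 46.
Quantity traded falls to 7. At Q = 7 the demand price is (139 - 7)/2 = 66 and the supply price is 20 + 7 = 27.
Deadweight loss = ½ · (66 - 27) · (33 - 7) = ½ · 39 · 26 = 507.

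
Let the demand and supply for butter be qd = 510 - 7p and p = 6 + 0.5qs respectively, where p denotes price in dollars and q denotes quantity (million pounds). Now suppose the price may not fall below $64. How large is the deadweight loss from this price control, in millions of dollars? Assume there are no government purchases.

Rearranging supply gives qs = 2p - 12. In a free market, 510 - 7p = 2p - 12 gives the equilibrium p* = 58, q* = 104.
Since 64 > 58, the floor is binding.
At p = 64: qd = 510 - 7·64 = 62 and qs = 2·64 - 12 = 116.
Quantity traded falls to 62. At q = 62 the demand price is (510 - 62)/7 = 64 and the supply price is (12 + 62)/2 = 37.
Deadweight loss = ½ · (64 - 37) · (104 - 62) = ½ · 27 · 42 = 567.

567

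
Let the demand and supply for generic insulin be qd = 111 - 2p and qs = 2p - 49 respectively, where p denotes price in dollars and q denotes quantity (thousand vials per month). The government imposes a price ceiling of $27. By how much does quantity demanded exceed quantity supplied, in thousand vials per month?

In a free market, 111 - 2p = 2p - 49 gives the equilibrium p* = 40, q* = 31.
Because the ceiling (27) lies below the market-clearing price, it is binding.
At p = 27: qd = 111 - 2·27 = 57 and qs = 2·27 - 49 = 5.
Shortage = qd - qs = 57 - 5 = 52.

52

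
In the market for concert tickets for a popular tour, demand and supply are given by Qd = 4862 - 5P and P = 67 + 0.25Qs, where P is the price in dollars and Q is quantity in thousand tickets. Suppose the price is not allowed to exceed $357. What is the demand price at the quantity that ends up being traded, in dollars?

Rearranging supply gives Qs = 4P - 268. Setting quantity demanded equal to quantity supplied, 4862 - 5P = 4P - 268, gives P* = 570 and Q* = 2012.
The ceiling of 357 is below the equilibrium price 570, so it binds.
At P = 357: Qd = 4862 - 5·357 = 3077 and Qs = 4·357 - 268 = 1160.
Only 1160 units reach the market. On the demand curve, the marginal buyer's willingness to pay at Q = 1160 is (4862 - 1160)/5 = 740.4.

740.4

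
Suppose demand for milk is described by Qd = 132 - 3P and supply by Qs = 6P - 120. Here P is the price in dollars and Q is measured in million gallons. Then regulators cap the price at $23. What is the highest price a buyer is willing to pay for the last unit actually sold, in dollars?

Equilibrium: 132 - 3P = 6P - 120, so 252 = 9P and P* = 28, Q* = 48.
Because the ceiling (23) lies below the market-clearing price, it is binding.
At P = 23: Qd = 132 - 3·23 = 63 and Qs = 6·23 - 120 = 18.
Only 18 units reach the market. On the demand curve, the marginal buyer's willingness to pay at Q = 18 is (132 - 18)/3 = 38.

38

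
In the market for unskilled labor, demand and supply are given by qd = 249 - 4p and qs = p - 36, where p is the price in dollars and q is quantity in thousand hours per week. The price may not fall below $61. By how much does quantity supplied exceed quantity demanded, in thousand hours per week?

Without the control the market clears where 249 - 4p = p - 36, i.e. p* = 57 and q* = 21.
Since 61 > 57, the floor is binding.
At p = 61: qd = 249 - 4·61 = 5 and qs = 61 - 36 = 25.
Surplus = qs - qd = 25 - 5 = 20.

20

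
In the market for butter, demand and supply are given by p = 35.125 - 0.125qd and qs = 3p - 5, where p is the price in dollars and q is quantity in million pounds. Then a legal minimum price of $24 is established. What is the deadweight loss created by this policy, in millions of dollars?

0

Rearranging demand gives qd = 281 - 8p. Without the control the market clears where 281 - 8p = 3p - 5, i.e. p* = 26 and q* = 73.
The floor of 24 is below the equilibrium price 26, so it is not binding; the market clears at p* = 26, q* = 73.
Since the control does not bind, no trades are prevented and deadweight loss is zero.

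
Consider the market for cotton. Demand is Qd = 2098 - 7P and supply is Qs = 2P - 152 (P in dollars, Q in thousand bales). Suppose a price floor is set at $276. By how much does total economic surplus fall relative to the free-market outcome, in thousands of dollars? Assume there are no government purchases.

Equilibrium: 2098 - 7P = 2P - 152, so 2250 = 9P and P* = 250, Q* = 348.
Since 276 > 250, the floor is binding.
At P = 276: Qd = 2098 - 7·276 = 166 and Qs = 2·276 - 152 = 400.
Quantity traded falls to 166. At Q = 166 the demand price is (2098 - 166)/7 = 276 and the supply price is (152 + 166)/2 = 159.
Deadweight loss = ½ · (276 - 159) · (348 - 166) = ½ · 117 · 182 = 10647.

10647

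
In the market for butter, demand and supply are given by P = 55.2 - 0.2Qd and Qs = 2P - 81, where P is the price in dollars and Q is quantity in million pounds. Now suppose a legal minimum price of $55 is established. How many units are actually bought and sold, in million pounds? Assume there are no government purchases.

1

Rearranging demand gives Qd = 276 - 5P. Equilibrium: 276 - 5P = 2P - 81, so 357 = 7P and P* = 51, Q* = 21.
Because the floor (55) lies above the market-clearing price, it is binding.
At P = 55: Qd = 276 - 5·55 = 1 and Qs = 2·55 - 81 = 29.
The quantity actually transacted is the short side, demand: 1.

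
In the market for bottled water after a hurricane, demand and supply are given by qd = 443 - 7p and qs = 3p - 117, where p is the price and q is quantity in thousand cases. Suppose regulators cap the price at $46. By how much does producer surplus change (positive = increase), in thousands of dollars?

-360

Without the control the market clears where 443 - 7p = 3p - 117, i.e. p* = 56 and q* = 51.
The ceiling of 46 is below the equilibrium price 56, so it binds.
At p = 46: qd = 443 - 7·46 = 121 and qs = 3·46 - 117 = 21.
Producer surplus without the control is ½ · (56 - 39) · 51 = 433.5.
With the ceiling, producers sell 21 units at 46, so PS = ½ · (46 - 39) · 21 = 73.5.
Change in producer surplus = 73.5 - 433.5 = -360.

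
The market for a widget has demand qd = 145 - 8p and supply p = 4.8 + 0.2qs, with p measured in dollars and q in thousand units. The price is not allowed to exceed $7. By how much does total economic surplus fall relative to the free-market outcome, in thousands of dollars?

Rearranging supply gives qs = 5p - 24. In a free market, 145 - 8p = 5p - 24 gives the equilibrium p* = 13, q* = 41.
The ceiling of 7 is below the equilibrium price 13, so it binds.
At p = 7: qd = 145 - 8·7 = 89 and qs = 5·7 - 24 = 11.
Quantity traded falls to 11. At q = 11 the demand price is (145 - 11)/8 = 16.75 and the supply price is (24 + 11)/5 = 7.
Deadweight loss = ½ · (16.75 - 7) · (41 - 11) = ½ · 9.75 · 30 = 146.25.

146.25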